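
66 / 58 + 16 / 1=497 / 29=17.14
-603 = -603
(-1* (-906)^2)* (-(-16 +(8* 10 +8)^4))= 49225140918720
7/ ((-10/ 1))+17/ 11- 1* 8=-787/ 110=-7.15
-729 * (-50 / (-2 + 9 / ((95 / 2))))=-1731375 / 86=-20132.27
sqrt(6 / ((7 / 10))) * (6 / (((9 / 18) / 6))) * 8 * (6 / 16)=432 * sqrt(105) / 7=632.38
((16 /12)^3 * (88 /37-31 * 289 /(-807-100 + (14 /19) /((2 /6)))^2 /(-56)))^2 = 1676147682008422455928384 /52728643510985957285169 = 31.79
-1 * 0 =0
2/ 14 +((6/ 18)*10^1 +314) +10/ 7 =6697/ 21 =318.90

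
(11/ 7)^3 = 1331/ 343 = 3.88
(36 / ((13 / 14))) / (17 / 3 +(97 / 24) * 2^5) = 0.29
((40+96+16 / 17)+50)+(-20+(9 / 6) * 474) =14925 / 17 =877.94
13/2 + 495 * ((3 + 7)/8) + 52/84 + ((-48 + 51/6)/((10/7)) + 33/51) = 1068976/1785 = 598.87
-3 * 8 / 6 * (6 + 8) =-56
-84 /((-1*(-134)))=-42 /67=-0.63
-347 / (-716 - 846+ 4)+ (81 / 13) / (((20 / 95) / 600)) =359668811 / 20254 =17757.92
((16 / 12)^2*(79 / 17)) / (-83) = -1264 / 12699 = -0.10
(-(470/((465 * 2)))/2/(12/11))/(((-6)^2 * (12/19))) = -9823/964224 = -0.01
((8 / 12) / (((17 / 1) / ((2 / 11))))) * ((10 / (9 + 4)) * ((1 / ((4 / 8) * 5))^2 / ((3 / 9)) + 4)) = 896 / 36465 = 0.02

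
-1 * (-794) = 794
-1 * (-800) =800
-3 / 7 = -0.43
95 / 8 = 11.88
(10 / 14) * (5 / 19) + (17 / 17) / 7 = 44 / 133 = 0.33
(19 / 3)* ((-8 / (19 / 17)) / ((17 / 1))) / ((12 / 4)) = -8 / 9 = -0.89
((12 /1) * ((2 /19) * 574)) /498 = 2296 /1577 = 1.46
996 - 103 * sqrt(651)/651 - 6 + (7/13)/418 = 5379667/5434 - 103 * sqrt(651)/651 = 985.96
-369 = -369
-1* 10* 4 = -40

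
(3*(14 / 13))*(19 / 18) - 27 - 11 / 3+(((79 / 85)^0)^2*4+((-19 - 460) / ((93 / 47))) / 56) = -622407 / 22568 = -27.58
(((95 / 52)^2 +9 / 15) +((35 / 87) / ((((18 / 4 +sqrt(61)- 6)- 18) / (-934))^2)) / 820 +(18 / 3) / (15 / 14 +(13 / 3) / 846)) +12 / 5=317537584 * sqrt(61) / 1938936781 +2070271562570650349 / 150413129366534736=15.04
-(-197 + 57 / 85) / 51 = 16688 / 4335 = 3.85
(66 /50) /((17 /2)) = 66 /425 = 0.16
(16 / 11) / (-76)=-4 / 209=-0.02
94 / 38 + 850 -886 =-637 / 19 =-33.53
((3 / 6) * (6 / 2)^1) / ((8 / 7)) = 21 / 16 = 1.31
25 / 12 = 2.08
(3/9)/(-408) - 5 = -6121/1224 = -5.00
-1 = -1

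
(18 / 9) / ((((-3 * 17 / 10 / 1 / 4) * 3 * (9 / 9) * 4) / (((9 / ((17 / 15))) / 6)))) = -50 / 289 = -0.17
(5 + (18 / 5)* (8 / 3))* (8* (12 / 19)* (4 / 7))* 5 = 28032 / 133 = 210.77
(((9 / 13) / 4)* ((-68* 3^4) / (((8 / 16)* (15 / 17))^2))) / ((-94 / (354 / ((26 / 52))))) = 563501448 / 15275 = 36890.44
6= 6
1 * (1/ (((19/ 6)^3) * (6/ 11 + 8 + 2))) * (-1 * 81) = -48114/ 198911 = -0.24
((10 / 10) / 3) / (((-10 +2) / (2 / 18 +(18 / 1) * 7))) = -1135 / 216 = -5.25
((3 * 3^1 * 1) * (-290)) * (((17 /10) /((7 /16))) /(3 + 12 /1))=-23664 /35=-676.11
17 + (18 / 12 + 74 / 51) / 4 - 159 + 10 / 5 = -56819 / 408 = -139.26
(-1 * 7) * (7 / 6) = -49 / 6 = -8.17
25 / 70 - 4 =-51 / 14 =-3.64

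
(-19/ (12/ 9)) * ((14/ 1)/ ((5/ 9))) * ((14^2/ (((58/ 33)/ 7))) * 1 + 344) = -58558437/ 145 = -403851.29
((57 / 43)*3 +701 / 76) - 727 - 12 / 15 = -11676557 / 16340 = -714.60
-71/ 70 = -1.01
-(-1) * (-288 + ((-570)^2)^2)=105560009712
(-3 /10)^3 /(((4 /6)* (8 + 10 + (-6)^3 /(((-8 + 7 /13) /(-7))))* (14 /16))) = 873 /3482500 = 0.00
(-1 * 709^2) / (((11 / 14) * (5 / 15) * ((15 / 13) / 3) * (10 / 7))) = -960623391 / 275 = -3493175.97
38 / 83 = 0.46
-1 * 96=-96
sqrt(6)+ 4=6.45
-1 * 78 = -78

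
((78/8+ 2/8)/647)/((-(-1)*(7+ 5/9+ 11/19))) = 1710/899977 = 0.00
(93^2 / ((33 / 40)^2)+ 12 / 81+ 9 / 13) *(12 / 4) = 38124.84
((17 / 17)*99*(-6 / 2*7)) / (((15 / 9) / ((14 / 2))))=-8731.80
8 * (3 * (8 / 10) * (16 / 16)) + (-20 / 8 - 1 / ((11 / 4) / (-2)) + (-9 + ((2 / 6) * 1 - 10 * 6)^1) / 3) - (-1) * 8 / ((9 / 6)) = -127 / 990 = -0.13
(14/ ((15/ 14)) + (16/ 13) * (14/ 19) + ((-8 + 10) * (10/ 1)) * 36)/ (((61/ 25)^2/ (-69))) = -7818194500/ 919087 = -8506.48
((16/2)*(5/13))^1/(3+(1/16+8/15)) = 9600/11219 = 0.86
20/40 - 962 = -961.50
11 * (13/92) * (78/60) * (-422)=-392249/460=-852.72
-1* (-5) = 5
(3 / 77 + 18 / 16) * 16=1434 / 77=18.62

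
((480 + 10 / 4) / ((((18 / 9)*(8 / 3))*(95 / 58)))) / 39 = 5597 / 3952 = 1.42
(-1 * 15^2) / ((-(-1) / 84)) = -18900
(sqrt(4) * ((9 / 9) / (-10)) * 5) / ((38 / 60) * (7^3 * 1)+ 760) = -30 / 29317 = -0.00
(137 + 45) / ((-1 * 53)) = -182 / 53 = -3.43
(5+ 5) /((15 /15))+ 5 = 15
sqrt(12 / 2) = sqrt(6) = 2.45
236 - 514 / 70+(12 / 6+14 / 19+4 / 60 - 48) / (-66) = 2745223 / 11970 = 229.34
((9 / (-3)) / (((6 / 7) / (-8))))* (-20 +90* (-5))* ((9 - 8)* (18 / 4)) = -59220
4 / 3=1.33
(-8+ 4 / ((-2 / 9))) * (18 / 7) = -468 / 7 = -66.86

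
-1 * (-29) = 29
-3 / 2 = -1.50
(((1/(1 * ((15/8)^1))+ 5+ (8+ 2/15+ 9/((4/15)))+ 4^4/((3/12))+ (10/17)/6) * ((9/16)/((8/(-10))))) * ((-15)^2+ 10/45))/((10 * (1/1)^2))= -147693301/8704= -16968.44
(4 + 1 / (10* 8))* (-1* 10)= -321 / 8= -40.12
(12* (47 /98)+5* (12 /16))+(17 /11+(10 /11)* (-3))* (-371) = 965801 /2156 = 447.96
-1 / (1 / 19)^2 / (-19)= 19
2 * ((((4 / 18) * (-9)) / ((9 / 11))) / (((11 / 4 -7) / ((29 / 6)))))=2552 / 459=5.56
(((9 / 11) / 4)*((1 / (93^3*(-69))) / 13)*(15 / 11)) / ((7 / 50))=-125 / 45267960738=-0.00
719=719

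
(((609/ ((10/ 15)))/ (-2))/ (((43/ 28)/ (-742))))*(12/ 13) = 113873256/ 559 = 203708.87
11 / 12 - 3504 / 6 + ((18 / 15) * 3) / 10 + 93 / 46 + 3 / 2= -3996491 / 6900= -579.20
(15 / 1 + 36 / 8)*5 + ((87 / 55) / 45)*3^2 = 53799 / 550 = 97.82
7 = 7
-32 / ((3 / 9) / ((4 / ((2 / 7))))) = -1344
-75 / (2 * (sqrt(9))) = -25 / 2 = -12.50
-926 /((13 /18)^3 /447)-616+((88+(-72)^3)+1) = -3235176779 /2197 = -1472542.91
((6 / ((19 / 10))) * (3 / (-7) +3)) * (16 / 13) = 9.99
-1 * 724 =-724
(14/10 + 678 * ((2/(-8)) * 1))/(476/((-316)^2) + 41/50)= -104911210/514737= -203.82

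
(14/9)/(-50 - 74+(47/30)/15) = -0.01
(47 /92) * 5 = 235 /92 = 2.55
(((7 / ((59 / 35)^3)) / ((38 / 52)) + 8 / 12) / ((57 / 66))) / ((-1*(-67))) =686711344 / 14902505619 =0.05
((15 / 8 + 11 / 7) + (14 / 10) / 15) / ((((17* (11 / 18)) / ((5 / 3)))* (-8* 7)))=-14867 / 1466080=-0.01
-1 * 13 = -13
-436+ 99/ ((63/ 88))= -2084/ 7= -297.71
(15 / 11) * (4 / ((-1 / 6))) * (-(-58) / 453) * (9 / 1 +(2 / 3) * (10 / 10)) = -67280 / 1661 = -40.51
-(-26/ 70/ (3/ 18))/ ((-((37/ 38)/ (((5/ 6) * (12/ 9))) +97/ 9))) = -53352/ 278999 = -0.19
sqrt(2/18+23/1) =4 * sqrt(13)/3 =4.81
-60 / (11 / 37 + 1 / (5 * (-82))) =-303400 / 1491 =-203.49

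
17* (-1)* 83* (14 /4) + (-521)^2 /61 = -59615 /122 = -488.65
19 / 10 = 1.90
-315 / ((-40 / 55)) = 3465 / 8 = 433.12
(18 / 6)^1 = 3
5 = 5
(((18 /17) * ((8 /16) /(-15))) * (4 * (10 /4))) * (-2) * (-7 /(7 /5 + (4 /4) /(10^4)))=-280000 /79339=-3.53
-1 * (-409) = 409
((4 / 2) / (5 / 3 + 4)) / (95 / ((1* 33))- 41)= -99 / 10693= -0.01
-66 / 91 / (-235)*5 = 0.02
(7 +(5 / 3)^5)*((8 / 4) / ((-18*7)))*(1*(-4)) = 19304 / 15309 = 1.26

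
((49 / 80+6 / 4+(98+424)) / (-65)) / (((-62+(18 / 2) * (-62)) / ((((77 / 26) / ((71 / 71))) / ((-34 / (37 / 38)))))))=-119455721 / 108300608000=-0.00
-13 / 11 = -1.18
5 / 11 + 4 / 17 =129 / 187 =0.69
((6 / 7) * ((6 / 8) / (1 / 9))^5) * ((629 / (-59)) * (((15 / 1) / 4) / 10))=-81229162527 / 1691648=-48017.77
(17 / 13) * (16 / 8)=2.62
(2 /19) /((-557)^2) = 2 /5894731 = 0.00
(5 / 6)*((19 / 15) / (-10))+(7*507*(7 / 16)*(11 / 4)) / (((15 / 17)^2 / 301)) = 23771743477 / 14400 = 1650815.52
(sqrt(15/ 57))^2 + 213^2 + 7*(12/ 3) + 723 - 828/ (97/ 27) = 84574881/ 1843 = 45889.79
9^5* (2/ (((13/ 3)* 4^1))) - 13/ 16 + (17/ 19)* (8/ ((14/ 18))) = 188716523/ 27664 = 6821.74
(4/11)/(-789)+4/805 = 31496/6986595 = 0.00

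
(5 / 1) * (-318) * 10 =-15900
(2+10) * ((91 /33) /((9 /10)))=3640 /99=36.77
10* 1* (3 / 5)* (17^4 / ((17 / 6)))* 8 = 1414944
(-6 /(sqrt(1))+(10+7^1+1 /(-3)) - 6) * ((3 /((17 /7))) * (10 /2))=490 /17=28.82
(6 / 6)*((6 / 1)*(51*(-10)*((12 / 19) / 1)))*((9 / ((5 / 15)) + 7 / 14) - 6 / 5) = -965736 / 19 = -50828.21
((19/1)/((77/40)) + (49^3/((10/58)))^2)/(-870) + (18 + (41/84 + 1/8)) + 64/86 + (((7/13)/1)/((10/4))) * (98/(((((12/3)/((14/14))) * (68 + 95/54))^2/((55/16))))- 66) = -8125651504813555200212783/15182559148614000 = -535196433.31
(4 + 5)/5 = 9/5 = 1.80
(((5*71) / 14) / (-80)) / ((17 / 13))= -923 / 3808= -0.24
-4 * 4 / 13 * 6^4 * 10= -207360 / 13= -15950.77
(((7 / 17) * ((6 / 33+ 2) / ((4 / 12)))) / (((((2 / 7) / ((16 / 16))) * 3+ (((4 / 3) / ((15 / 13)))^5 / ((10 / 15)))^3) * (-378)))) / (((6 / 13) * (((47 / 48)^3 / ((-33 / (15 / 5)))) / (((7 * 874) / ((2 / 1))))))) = 796023729861879826125000000000000 / 43671762229475176752422535998851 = 18.23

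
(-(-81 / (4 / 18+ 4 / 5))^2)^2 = 176518460300625 / 4477456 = 39423829.13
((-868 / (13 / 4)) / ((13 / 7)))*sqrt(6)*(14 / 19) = -340256*sqrt(6) / 3211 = -259.56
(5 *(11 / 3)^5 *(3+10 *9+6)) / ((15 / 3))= 1771561 / 27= 65613.37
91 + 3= 94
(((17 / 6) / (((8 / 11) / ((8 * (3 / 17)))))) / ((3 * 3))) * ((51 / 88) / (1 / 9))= 51 / 16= 3.19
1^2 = 1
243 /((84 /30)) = 1215 /14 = 86.79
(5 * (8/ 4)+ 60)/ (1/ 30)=2100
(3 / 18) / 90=1 / 540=0.00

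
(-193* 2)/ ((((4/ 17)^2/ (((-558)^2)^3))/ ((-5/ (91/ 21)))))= 3156905759516306690040/ 13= 242838904578177437695.38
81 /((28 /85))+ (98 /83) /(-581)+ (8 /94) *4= 2232313803 /9065924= 246.23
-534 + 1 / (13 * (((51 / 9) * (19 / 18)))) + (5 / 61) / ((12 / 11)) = -1641068239 / 3073668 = -533.91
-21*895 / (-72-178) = 3759 / 50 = 75.18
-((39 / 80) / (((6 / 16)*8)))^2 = -169 / 6400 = -0.03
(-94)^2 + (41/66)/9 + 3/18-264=2545954/297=8572.24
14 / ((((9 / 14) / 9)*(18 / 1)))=98 / 9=10.89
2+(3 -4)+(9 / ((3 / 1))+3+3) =10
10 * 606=6060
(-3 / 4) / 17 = -3 / 68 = -0.04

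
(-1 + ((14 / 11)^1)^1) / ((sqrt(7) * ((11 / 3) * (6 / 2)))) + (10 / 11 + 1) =3 * sqrt(7) / 847 + 21 / 11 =1.92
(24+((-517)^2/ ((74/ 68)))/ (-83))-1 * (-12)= -8977270/ 3071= -2923.24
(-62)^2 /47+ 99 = 8497 /47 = 180.79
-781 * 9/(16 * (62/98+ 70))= -344421/55376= -6.22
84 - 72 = 12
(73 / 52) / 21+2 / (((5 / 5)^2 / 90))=196633 / 1092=180.07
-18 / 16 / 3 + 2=1.62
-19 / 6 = -3.17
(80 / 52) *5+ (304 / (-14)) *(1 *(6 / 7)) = -6956 / 637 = -10.92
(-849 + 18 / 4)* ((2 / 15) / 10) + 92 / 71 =-35373 / 3550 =-9.96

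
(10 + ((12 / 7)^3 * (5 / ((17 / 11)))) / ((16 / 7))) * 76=1084520 / 833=1301.94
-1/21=-0.05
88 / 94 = 44 / 47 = 0.94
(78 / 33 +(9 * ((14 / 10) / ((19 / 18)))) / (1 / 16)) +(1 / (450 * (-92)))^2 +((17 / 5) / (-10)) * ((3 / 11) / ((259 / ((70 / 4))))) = 2562629265061733 / 13254052680000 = 193.35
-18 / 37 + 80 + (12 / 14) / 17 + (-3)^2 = 389947 / 4403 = 88.56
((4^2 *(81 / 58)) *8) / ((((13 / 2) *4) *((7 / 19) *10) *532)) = 324 / 92365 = 0.00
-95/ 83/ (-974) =95/ 80842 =0.00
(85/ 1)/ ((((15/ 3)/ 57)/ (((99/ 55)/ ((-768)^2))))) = 969/ 327680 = 0.00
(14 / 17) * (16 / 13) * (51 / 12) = 56 / 13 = 4.31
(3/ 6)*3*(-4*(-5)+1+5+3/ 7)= 555/ 14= 39.64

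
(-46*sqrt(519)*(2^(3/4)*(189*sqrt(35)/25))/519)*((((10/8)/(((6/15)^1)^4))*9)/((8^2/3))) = -3128.65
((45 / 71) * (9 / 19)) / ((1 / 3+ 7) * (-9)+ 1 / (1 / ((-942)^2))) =135 / 398988334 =0.00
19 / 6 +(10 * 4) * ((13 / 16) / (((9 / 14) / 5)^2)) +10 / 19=6062867 / 3078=1969.74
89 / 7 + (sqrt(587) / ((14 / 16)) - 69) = -394 / 7 + 8 * sqrt(587) / 7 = -28.60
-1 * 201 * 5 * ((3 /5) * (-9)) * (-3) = -16281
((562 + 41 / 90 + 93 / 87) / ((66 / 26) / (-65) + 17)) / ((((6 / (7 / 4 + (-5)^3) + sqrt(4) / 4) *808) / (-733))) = -3097368851291 / 46378925280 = -66.78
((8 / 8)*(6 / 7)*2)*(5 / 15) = 4 / 7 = 0.57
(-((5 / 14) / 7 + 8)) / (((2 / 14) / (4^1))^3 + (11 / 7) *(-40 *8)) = 58912 / 3679573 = 0.02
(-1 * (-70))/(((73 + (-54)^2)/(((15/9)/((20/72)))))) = 60/427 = 0.14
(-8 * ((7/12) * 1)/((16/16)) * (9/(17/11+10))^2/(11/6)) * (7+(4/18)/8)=-175329/16129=-10.87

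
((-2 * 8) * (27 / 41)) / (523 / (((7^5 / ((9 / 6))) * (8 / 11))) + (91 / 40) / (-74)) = -10745723520 / 34101299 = -315.11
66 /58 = 33 /29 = 1.14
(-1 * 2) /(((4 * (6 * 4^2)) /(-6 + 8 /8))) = 5 /192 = 0.03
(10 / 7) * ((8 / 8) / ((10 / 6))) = 6 / 7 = 0.86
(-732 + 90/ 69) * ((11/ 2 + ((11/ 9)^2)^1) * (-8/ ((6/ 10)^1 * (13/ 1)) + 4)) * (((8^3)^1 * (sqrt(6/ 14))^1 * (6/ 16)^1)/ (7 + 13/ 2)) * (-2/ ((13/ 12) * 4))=94241235968 * sqrt(21)/ 6611787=65317.83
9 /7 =1.29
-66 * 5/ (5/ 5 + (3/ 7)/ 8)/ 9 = -6160/ 177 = -34.80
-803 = -803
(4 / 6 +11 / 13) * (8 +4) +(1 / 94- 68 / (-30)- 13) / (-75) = 25153547 / 1374750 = 18.30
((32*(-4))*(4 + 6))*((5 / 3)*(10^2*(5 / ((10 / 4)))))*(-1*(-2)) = -2560000 / 3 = -853333.33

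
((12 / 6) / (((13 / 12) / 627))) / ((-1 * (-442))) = 7524 / 2873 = 2.62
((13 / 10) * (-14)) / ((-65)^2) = -7 / 1625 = -0.00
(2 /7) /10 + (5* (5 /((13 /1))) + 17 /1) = 8623 /455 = 18.95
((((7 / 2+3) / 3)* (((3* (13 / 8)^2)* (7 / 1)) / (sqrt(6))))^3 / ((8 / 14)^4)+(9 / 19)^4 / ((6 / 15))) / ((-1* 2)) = -8733261227138539* sqrt(6) / 38654705664 - 32805 / 521284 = -553413.51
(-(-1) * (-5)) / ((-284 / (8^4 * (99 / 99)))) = 5120 / 71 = 72.11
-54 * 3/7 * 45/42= -1215/49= -24.80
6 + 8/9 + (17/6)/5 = 671/90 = 7.46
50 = 50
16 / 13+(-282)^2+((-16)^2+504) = 1043708 / 13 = 80285.23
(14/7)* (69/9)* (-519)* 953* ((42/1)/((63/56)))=-849405088/3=-283135029.33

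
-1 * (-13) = 13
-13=-13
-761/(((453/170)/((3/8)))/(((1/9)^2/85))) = -761/48924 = -0.02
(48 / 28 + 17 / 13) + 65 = 6190 / 91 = 68.02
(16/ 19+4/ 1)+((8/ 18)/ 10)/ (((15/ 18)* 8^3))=883219/ 182400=4.84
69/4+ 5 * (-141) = -2751/4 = -687.75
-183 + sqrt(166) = -170.12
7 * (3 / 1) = 21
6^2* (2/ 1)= 72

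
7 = 7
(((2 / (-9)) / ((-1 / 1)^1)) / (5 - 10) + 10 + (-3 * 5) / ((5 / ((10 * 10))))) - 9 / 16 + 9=-202757 / 720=-281.61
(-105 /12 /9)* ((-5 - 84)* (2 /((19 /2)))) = 3115 /171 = 18.22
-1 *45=-45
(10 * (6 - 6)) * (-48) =0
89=89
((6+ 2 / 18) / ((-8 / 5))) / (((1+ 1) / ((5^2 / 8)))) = -6875 / 1152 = -5.97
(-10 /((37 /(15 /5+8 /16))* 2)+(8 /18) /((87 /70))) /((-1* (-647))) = -6685 /37488474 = -0.00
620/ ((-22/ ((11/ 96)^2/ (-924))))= 155/ 387072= 0.00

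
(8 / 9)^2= 64 / 81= 0.79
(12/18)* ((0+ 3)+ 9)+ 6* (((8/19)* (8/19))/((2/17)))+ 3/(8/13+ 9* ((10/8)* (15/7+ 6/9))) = 72551020/4234169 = 17.13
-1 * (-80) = 80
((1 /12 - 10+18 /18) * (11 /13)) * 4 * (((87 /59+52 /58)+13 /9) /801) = -69155812 /481049361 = -0.14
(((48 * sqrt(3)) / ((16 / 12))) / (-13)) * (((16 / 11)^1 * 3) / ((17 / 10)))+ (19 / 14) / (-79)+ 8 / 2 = 4405 / 1106-17280 * sqrt(3) / 2431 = -8.33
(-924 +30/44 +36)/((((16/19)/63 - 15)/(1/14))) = 3338091/789316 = 4.23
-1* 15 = -15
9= 9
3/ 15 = 1/ 5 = 0.20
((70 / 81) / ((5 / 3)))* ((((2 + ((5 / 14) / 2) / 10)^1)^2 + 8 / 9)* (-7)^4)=6175.81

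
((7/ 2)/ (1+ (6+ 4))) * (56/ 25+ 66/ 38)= 13223/ 10450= 1.27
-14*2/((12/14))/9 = -98/27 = -3.63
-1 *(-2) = 2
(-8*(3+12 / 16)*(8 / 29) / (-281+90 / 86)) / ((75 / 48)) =16512 / 872755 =0.02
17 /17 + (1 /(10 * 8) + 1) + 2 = 321 /80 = 4.01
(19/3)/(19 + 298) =19/951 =0.02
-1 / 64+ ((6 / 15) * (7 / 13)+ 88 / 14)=188857 / 29120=6.49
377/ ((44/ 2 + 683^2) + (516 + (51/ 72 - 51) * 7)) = 9048/ 11200199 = 0.00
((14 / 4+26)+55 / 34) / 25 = 529 / 425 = 1.24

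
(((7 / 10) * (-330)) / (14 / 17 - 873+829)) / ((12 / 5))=6545 / 2936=2.23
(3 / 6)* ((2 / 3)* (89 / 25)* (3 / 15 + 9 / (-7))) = -3382 / 2625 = -1.29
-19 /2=-9.50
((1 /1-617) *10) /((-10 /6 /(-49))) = -181104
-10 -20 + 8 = -22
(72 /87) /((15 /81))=648 /145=4.47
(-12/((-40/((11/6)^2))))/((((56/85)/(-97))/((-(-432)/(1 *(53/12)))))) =-5387283/371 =-14520.98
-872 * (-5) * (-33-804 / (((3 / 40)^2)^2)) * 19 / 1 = -56834941010440 / 27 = -2104997815201.48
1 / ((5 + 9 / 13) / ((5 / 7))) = 65 / 518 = 0.13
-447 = -447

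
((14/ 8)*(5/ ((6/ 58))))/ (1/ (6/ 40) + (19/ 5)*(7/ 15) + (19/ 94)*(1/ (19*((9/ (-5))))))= 511125/ 50966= 10.03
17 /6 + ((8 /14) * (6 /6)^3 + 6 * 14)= 3671 /42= 87.40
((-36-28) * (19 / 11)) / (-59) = 1216 / 649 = 1.87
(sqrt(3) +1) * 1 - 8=-7 +sqrt(3)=-5.27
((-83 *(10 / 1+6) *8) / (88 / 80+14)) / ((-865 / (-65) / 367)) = -506871040 / 26123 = -19403.25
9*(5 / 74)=45 / 74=0.61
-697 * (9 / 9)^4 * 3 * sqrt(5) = -2091 * sqrt(5) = -4675.62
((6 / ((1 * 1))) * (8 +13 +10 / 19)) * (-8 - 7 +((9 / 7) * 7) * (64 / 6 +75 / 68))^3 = 290029585707549 / 2987104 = 97093902.89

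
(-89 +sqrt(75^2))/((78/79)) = -553/39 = -14.18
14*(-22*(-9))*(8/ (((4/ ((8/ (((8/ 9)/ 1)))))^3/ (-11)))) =-5557167/ 2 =-2778583.50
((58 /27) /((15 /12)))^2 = 53824 /18225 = 2.95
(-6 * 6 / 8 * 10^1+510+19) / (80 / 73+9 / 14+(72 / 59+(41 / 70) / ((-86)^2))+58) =1079232899360 / 135927969367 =7.94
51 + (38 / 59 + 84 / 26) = 42089 / 767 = 54.87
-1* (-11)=11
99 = 99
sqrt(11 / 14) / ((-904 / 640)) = -40* sqrt(154) / 791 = -0.63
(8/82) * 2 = 8/41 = 0.20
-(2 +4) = -6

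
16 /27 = 0.59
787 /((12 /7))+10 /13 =459.85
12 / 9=4 / 3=1.33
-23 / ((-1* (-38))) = -23 / 38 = -0.61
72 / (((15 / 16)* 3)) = 128 / 5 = 25.60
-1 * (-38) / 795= 38 / 795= 0.05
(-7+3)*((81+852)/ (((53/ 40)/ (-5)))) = 746400/ 53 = 14083.02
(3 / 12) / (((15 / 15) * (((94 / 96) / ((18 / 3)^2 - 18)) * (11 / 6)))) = 1296 / 517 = 2.51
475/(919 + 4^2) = 95/187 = 0.51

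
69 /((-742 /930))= -32085 /371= -86.48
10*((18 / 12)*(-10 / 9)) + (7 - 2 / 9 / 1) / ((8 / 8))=-89 / 9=-9.89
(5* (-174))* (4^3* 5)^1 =-278400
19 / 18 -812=-14597 / 18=-810.94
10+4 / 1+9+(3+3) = 29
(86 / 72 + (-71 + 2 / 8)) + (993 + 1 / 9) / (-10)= -2533 / 15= -168.87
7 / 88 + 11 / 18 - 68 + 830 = 762.69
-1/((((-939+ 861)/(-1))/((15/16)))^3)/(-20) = 0.00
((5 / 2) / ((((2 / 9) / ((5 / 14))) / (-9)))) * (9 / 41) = -18225 / 2296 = -7.94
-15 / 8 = -1.88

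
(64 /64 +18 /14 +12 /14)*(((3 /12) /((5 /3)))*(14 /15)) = 11 /25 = 0.44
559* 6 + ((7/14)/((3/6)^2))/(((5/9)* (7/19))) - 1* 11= 117347/35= 3352.77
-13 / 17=-0.76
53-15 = 38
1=1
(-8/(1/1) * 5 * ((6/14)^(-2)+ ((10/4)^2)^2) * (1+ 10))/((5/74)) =-2608463/9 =-289829.22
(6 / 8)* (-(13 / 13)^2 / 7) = -3 / 28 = -0.11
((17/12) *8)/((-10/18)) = -102/5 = -20.40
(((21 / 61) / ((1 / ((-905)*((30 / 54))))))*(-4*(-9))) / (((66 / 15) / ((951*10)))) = -9036877500 / 671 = -13467775.71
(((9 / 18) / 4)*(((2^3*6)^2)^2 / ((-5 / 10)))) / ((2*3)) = -221184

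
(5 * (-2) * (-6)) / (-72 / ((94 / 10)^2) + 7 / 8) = 1060320 / 1063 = 997.48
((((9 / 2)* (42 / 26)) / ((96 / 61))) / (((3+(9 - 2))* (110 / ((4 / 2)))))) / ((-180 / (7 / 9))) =-2989 / 82368000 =-0.00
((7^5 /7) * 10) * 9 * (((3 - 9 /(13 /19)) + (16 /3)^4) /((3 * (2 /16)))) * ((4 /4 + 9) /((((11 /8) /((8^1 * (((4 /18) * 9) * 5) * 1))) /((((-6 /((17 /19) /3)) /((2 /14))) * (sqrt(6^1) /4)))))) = -68773680360448000 * sqrt(6) /7293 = -23098920144846.60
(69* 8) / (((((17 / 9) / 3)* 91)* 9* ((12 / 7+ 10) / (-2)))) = -1656 / 9061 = -0.18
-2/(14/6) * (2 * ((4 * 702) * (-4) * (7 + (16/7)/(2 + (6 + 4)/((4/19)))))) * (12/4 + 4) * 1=949711.79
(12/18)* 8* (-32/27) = -512/81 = -6.32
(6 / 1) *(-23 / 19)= -138 / 19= -7.26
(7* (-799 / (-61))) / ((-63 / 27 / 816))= -32064.79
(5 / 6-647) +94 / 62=-119905 / 186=-644.65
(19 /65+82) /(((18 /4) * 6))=1783 /585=3.05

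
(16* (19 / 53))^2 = 92416 / 2809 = 32.90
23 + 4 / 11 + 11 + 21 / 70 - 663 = -69117 / 110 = -628.34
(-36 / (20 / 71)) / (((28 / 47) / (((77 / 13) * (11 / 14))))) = -3633993 / 3640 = -998.35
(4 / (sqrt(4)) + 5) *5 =35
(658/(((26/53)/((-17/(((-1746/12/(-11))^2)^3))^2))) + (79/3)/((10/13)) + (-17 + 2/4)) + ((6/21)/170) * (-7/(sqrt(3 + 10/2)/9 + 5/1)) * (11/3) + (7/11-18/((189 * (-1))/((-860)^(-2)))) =66 * sqrt(2)/171445 + 85934754507127744443024316769986314205985909/4680278232582002769458452130900592758848200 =18.36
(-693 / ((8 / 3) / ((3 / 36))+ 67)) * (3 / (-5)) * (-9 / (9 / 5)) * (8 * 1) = -168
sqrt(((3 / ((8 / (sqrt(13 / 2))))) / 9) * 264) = 5.30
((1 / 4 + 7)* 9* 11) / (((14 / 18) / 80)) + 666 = 521442 / 7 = 74491.71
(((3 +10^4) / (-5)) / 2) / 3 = -10003 / 30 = -333.43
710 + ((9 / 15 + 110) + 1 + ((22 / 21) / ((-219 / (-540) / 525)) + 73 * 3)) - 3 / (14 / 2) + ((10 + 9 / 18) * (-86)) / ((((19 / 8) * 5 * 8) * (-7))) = 116396041 / 48545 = 2397.69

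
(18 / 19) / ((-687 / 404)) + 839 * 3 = 10949043 / 4351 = 2516.44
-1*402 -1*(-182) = -220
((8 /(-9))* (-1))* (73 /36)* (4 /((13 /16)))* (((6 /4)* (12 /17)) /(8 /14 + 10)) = 65408 /73593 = 0.89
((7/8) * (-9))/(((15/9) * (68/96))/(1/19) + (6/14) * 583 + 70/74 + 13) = -146853/5337685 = -0.03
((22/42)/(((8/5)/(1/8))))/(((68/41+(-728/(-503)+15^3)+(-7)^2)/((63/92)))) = 1134265/138715792384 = 0.00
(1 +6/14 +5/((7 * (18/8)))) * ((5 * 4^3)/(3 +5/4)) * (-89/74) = -6265600/39627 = -158.11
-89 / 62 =-1.44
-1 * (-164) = 164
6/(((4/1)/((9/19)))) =27/38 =0.71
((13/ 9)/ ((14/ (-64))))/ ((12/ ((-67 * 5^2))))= 174200/ 189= 921.69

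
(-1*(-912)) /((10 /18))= 8208 /5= 1641.60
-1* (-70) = 70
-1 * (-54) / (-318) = -9 / 53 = -0.17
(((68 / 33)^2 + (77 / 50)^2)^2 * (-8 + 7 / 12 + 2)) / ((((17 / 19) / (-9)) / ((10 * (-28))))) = -561234773268210769 / 840027375000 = -668114.86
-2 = -2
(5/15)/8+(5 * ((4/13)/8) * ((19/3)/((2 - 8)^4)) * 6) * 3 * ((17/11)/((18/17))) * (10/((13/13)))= 160441/555984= 0.29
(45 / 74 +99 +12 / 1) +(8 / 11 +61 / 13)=1238387 / 10582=117.03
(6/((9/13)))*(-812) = -21112/3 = -7037.33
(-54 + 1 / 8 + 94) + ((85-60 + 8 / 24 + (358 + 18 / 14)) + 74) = 83789 / 168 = 498.74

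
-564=-564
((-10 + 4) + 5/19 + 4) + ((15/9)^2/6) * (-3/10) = -1283/684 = -1.88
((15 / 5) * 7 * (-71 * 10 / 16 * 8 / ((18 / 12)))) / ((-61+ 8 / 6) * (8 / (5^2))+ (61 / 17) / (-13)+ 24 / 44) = 264.03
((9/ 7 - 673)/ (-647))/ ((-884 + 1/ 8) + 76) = -37616/ 29270927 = -0.00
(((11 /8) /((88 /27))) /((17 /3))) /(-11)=-81 /11968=-0.01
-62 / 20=-31 / 10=-3.10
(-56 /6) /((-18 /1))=0.52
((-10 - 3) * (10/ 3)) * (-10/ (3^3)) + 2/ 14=9181/ 567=16.19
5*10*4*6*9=10800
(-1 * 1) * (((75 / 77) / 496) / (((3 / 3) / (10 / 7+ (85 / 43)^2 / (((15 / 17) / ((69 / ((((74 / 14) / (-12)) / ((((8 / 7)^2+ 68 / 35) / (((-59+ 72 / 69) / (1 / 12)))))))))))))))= -111777411825 / 12190155080488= -0.01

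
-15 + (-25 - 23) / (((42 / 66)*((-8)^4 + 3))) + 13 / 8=-3074375 / 229544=-13.39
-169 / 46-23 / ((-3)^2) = -2579 / 414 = -6.23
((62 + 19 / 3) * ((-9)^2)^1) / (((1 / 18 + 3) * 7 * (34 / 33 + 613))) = 59778 / 141841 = 0.42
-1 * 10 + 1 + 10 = 1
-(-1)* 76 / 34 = 38 / 17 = 2.24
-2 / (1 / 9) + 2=-16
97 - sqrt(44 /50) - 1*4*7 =69 - sqrt(22) /5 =68.06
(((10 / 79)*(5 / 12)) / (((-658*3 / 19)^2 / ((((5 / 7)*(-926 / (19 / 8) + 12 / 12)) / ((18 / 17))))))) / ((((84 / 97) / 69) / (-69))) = 1700916909875 / 241344524736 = 7.05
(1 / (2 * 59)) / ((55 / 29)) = 29 / 6490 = 0.00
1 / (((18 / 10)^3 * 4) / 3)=125 / 972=0.13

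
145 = 145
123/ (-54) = -41/ 18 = -2.28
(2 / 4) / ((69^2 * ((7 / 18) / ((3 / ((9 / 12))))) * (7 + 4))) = 4 / 40733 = 0.00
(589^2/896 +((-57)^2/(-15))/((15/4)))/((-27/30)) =-7379201/20160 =-366.03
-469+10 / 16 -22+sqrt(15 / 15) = -3915 / 8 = -489.38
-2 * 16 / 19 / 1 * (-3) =5.05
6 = 6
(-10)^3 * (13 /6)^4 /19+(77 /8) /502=-1159.87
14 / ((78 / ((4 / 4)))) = 7 / 39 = 0.18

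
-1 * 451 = -451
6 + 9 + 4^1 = 19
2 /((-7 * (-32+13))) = 2 /133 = 0.02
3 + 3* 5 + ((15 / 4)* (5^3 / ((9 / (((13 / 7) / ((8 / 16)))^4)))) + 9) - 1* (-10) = 71669011 / 7203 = 9949.88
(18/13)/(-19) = -18/247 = -0.07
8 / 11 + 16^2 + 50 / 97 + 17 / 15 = 4135309 / 16005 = 258.38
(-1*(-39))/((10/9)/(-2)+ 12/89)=-31239/337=-92.70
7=7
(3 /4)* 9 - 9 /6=21 /4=5.25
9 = 9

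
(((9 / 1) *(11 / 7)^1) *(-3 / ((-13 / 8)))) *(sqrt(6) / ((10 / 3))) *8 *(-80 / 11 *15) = -622080 *sqrt(6) / 91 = -16744.82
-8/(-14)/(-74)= -2/259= -0.01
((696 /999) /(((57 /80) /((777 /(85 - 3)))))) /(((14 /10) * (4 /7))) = 81200 /7011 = 11.58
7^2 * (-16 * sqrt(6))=-784 * sqrt(6)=-1920.40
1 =1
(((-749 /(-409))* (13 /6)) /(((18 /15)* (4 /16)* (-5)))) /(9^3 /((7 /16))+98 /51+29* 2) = -1158703 /756146112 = -0.00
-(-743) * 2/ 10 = 743/ 5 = 148.60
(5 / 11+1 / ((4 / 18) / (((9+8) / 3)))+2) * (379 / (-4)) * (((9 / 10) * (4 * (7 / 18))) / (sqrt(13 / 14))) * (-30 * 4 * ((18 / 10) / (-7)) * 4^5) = -1288866816 * sqrt(182) / 143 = -121592755.03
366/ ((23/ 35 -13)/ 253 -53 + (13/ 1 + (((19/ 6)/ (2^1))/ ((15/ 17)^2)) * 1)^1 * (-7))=-2.31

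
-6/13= -0.46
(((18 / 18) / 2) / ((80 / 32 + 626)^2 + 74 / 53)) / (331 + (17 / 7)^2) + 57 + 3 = 41472830331917 / 691213838822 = 60.00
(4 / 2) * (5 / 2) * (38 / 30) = 6.33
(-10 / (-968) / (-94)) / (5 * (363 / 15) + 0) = -5 / 5505016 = -0.00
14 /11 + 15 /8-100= -8523 /88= -96.85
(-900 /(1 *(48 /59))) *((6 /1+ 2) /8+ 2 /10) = -2655 /2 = -1327.50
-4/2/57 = -2/57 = -0.04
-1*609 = -609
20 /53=0.38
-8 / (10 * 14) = -2 / 35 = -0.06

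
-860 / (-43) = 20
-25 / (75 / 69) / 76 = -23 / 76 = -0.30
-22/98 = -11/49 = -0.22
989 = 989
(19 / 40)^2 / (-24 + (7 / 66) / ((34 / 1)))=-202521 / 21539600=-0.01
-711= -711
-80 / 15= -16 / 3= -5.33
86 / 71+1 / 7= 673 / 497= 1.35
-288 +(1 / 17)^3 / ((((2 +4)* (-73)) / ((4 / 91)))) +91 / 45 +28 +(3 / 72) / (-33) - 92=-45232254900743 / 129242753640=-349.98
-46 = -46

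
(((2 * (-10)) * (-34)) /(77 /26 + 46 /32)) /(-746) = -14144 /68259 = -0.21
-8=-8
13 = 13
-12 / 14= -6 / 7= -0.86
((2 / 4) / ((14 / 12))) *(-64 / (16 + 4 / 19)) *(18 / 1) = -16416 / 539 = -30.46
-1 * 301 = -301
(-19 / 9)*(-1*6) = 38 / 3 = 12.67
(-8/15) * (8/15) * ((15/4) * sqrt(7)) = -16 * sqrt(7)/15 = -2.82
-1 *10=-10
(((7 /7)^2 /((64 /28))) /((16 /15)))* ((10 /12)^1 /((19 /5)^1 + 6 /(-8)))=875 /7808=0.11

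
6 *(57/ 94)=171/ 47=3.64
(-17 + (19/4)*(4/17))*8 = -2160/17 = -127.06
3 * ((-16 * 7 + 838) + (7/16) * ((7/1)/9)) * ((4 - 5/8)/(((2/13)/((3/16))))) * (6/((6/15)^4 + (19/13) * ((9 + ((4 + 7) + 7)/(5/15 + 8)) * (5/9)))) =298286161875/50403328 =5917.99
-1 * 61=-61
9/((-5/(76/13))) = -684/65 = -10.52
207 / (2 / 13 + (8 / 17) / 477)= 21821319 / 16322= 1336.93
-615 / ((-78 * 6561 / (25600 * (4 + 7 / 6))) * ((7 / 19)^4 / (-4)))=-21201662848000 / 614365479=-34509.85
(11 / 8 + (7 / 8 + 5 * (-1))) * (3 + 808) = -8921 / 4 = -2230.25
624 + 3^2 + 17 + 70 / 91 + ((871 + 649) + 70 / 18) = 254435 / 117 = 2174.66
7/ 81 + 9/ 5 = 764/ 405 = 1.89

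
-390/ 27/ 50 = -13/ 45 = -0.29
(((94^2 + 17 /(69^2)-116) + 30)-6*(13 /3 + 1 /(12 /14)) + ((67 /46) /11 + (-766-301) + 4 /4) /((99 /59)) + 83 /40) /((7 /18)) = 186278431023 /8961260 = 20787.08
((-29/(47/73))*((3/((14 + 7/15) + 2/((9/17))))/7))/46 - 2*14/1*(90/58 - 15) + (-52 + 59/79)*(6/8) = 19247876289009/56931414148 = 338.09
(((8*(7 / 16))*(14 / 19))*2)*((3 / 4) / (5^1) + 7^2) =48167 / 190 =253.51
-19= -19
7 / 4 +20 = 87 / 4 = 21.75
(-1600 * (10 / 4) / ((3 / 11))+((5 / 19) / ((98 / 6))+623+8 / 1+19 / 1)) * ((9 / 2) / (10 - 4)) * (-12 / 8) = 117445515 / 7448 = 15768.73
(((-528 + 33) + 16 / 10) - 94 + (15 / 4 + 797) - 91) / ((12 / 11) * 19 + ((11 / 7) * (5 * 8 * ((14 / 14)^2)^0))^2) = 1318933 / 42815440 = 0.03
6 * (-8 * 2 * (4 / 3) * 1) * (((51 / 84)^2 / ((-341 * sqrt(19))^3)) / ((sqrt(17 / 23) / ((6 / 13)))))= 816 * sqrt(7429) / 9118213801697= 0.00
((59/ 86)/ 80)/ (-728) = -59/ 5008640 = -0.00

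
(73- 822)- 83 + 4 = -828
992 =992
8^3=512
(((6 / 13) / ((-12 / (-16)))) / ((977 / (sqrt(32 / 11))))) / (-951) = -32*sqrt(22) / 132865161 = -0.00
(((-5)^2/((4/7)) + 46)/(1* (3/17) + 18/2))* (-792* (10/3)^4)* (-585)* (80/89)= 134266000000/267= 502868913.86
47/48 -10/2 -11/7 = -1879/336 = -5.59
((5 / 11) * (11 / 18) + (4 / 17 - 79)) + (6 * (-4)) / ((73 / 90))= -2414201 / 22338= -108.08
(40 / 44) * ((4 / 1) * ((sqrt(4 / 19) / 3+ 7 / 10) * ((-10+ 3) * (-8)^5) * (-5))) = -32112640 / 11 -91750400 * sqrt(19) / 627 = -3557178.95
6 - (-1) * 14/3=10.67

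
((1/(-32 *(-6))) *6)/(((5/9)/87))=4.89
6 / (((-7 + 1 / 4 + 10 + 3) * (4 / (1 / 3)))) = 2 / 25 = 0.08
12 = 12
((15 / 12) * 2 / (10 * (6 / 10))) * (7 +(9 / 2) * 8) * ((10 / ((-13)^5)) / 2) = -1075 / 4455516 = -0.00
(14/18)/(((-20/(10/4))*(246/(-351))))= 0.14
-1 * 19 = -19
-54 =-54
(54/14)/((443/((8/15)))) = 0.00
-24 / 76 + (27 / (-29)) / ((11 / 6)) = -4992 / 6061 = -0.82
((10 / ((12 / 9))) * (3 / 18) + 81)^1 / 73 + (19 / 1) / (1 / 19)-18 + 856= 350437 / 292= 1200.13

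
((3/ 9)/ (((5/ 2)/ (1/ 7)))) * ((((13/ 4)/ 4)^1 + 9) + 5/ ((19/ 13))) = 1341/ 5320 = 0.25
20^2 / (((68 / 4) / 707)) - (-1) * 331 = 288427 / 17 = 16966.29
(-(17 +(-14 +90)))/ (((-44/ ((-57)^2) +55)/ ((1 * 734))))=-221783238/ 178651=-1241.43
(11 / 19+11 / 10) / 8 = 319 / 1520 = 0.21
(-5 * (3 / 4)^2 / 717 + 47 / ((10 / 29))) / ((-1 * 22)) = -2605981 / 420640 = -6.20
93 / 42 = 31 / 14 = 2.21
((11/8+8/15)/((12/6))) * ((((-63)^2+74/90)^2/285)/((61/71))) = 61411.54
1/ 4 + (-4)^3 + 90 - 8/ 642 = 33689/ 1284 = 26.24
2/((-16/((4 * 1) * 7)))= -7/2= -3.50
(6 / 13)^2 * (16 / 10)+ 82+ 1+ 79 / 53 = 3799174 / 44785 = 84.83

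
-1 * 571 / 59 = -571 / 59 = -9.68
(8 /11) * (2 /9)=16 /99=0.16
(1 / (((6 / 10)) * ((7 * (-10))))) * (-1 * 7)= 1 / 6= 0.17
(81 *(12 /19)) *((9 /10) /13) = 4374 /1235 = 3.54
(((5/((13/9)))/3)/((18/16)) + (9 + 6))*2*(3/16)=625/104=6.01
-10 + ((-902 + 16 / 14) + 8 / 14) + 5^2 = -6197 / 7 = -885.29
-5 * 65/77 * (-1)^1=325/77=4.22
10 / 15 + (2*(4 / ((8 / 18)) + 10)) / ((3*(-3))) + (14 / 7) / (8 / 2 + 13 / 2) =-212 / 63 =-3.37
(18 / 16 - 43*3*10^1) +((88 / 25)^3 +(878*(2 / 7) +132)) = -754603193 / 875000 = -862.40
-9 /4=-2.25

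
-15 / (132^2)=-0.00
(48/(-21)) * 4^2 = -256/7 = -36.57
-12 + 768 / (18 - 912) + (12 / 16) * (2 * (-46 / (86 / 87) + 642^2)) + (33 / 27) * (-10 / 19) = 1354514389051 / 2191194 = 618162.70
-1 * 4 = -4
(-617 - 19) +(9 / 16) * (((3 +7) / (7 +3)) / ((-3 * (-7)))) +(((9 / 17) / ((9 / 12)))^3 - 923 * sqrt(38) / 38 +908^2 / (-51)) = -27735514375 / 1650768 - 923 * sqrt(38) / 38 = -16951.31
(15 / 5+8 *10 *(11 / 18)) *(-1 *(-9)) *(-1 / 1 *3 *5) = -7005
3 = 3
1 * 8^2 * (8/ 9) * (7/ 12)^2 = 1568/ 81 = 19.36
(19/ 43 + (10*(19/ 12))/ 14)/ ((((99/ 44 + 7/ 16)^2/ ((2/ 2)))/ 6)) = 727168/ 556549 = 1.31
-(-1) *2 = 2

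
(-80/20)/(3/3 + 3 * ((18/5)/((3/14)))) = -20/257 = -0.08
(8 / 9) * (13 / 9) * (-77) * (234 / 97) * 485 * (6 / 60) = -104104 / 9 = -11567.11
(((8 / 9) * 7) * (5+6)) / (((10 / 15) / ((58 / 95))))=17864 / 285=62.68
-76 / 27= -2.81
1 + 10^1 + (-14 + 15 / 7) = -6 / 7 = -0.86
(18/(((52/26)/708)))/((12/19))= 10089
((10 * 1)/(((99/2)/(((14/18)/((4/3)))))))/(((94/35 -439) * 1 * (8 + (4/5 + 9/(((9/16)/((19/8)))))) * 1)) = -6125/1061303958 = -0.00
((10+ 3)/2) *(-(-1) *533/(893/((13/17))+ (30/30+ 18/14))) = 630539/212950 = 2.96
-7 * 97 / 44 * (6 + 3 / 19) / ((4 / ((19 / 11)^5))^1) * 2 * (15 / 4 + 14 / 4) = -300239644887 / 56689952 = -5296.17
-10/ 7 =-1.43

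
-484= -484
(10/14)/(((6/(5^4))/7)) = 3125/6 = 520.83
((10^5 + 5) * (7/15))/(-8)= -46669/8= -5833.62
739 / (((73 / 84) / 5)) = 310380 / 73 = 4251.78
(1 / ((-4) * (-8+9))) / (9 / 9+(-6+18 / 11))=11 / 148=0.07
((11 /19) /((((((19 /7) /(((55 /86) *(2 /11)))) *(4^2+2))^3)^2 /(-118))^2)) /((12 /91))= 11774829655133711181640625 /5831893645736025446556202187055801600528486297341952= 0.00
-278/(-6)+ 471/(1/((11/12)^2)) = 21221/48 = 442.10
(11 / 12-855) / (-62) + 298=231961 / 744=311.78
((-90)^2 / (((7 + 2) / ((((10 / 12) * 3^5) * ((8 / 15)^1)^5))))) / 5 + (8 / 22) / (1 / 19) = 1579.77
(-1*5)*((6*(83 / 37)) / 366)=-415 / 2257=-0.18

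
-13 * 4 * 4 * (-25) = 5200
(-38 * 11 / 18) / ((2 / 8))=-836 / 9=-92.89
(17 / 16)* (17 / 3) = 289 / 48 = 6.02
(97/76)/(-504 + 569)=97/4940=0.02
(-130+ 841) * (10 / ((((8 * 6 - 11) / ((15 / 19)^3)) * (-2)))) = -11998125 / 253783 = -47.28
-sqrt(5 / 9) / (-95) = 0.01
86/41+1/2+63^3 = 20504067/82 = 250049.60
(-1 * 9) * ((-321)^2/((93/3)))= -927369/31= -29915.13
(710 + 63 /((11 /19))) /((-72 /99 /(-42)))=189147 /4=47286.75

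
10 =10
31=31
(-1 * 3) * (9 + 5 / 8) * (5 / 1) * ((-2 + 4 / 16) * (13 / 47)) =105105 / 1504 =69.88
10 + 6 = 16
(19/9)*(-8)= -152/9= -16.89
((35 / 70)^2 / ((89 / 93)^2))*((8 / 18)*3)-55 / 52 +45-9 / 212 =241572874 / 5457569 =44.26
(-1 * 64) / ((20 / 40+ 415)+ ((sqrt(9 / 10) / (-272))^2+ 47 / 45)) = -0.15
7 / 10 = 0.70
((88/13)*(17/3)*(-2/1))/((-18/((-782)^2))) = 914839904/351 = 2606381.49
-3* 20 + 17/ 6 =-343/ 6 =-57.17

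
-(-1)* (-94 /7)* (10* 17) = -15980 /7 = -2282.86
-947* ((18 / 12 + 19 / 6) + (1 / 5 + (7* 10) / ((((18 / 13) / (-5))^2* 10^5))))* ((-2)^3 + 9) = -598412141 / 129600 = -4617.38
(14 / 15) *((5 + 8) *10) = 121.33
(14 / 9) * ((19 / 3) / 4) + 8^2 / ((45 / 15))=1285 / 54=23.80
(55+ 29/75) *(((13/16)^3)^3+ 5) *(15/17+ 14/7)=12016062747984323/14602888806400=822.86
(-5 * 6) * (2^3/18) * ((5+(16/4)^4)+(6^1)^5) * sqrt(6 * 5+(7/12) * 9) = -636227.25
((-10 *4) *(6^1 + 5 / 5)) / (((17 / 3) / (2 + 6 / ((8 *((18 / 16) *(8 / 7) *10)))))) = -1729 / 17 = -101.71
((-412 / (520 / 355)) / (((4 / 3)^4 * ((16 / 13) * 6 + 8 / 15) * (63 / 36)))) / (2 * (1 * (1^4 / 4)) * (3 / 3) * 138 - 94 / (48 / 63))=592353 / 5014912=0.12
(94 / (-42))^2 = 2209 / 441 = 5.01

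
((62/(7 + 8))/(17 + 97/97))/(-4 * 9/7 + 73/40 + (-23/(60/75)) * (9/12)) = -3472/376191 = -0.01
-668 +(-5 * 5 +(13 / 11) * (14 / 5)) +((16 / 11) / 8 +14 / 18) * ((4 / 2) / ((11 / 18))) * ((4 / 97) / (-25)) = -689.70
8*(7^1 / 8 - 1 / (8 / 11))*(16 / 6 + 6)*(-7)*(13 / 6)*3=4732 / 3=1577.33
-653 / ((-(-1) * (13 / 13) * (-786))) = 0.83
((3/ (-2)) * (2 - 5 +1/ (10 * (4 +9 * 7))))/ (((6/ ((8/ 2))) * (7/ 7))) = 2009/ 670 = 3.00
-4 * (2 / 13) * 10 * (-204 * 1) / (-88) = -2040 / 143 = -14.27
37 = 37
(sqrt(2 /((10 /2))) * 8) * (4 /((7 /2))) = 5.78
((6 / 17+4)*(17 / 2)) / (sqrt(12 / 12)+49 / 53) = 1961 / 102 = 19.23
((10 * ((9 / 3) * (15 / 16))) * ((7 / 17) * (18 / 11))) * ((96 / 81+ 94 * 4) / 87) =445550 / 5423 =82.16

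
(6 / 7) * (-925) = -5550 / 7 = -792.86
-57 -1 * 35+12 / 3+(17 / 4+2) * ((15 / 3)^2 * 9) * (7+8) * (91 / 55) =1531753 / 44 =34812.57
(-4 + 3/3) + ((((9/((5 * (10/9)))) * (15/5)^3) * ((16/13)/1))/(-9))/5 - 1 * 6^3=-357819/1625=-220.20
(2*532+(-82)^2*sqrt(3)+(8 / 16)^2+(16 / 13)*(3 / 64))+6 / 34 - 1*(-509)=13219.79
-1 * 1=-1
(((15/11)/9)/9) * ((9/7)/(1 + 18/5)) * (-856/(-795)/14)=2140/5913369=0.00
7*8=56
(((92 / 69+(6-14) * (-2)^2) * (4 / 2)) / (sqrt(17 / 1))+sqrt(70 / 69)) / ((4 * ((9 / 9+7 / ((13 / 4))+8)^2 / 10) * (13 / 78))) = -31096 * sqrt(17) / 71485+169 * sqrt(4830) / 96715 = -1.67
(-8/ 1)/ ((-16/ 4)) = 2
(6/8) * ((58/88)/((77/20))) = 435/3388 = 0.13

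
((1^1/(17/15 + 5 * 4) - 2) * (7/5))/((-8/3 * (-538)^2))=12999/3670149920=0.00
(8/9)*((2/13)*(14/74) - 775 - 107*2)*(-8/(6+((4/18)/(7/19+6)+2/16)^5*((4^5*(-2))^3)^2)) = 2590451432516878460640/2840536941463957378394069612473699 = 0.00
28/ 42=2/ 3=0.67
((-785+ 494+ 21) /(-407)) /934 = 0.00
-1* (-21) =21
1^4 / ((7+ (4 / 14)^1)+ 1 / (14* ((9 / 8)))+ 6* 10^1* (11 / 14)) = 63 / 3433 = 0.02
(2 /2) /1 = 1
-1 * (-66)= 66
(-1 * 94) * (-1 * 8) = 752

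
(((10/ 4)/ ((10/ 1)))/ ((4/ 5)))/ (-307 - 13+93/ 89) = -445/ 454192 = -0.00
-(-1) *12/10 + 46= 236/5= 47.20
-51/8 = -6.38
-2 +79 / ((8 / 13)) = 126.38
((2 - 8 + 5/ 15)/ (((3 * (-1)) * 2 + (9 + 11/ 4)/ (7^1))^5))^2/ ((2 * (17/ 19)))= 47835777821310976/ 6054749954393040082809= 0.00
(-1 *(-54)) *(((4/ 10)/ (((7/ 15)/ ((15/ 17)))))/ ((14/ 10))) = 24300/ 833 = 29.17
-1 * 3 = -3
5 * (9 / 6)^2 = 45 / 4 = 11.25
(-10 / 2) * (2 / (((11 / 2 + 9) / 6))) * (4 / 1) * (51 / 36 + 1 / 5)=-26.76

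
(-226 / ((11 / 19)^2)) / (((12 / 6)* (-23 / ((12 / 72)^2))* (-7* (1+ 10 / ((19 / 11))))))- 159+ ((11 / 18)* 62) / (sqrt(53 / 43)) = -14385467543 / 90469764+ 341* sqrt(2279) / 477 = -124.88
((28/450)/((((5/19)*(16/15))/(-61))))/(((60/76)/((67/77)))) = -1475407/99000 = -14.90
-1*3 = -3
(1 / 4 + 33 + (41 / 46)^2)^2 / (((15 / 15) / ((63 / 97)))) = 81734206743 / 108578308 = 752.77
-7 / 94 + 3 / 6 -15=-685 / 47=-14.57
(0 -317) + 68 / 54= -8525 / 27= -315.74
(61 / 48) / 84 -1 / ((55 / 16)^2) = -847667 / 12196800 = -0.07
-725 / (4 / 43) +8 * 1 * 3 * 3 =-30887 / 4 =-7721.75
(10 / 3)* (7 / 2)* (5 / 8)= 175 / 24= 7.29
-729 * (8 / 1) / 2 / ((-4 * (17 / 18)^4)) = 76527504 / 83521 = 916.27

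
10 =10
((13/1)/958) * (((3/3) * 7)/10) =91/9580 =0.01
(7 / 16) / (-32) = -7 / 512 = -0.01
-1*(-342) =342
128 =128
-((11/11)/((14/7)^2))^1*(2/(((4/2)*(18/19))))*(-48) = 38/3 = 12.67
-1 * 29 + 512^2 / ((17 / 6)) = 1572371 / 17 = 92492.41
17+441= 458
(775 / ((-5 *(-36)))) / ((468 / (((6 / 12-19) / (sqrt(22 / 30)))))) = -5735 *sqrt(165) / 370656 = -0.20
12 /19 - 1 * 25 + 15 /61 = -27958 /1159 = -24.12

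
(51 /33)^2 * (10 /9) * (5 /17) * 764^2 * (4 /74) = 992283200 /40293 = 24626.69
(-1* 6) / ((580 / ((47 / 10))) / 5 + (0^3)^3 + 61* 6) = -141 / 9181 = -0.02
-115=-115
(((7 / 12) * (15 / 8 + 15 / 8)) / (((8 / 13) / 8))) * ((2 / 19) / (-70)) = -0.04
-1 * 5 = -5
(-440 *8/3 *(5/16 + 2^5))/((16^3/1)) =-28435/3072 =-9.26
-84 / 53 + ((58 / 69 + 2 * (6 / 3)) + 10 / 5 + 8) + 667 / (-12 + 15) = 287183 / 1219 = 235.59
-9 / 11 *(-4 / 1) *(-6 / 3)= -72 / 11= -6.55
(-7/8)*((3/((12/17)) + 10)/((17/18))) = -3591/272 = -13.20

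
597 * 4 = 2388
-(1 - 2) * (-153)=-153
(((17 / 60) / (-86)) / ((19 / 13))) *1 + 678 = 66470899 / 98040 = 678.00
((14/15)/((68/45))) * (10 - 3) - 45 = -1383/34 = -40.68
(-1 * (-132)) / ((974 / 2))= 132 / 487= 0.27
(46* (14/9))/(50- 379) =-92/423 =-0.22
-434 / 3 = -144.67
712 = 712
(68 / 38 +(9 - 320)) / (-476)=5875 / 9044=0.65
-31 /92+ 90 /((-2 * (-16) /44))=5677 /46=123.41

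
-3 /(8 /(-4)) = 3 /2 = 1.50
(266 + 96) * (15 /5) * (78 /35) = 84708 /35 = 2420.23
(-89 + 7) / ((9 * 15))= -82 / 135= -0.61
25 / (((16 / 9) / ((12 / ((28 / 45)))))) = 271.21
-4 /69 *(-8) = 32 /69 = 0.46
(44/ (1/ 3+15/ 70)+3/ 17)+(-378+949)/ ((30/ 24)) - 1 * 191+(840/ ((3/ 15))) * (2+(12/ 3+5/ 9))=163514192/ 5865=27879.66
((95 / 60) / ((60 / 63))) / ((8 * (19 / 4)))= 7 / 160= 0.04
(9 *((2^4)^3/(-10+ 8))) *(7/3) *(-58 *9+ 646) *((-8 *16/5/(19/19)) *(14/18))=1592786944/15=106185796.27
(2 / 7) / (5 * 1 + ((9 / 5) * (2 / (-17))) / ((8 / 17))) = 40 / 637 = 0.06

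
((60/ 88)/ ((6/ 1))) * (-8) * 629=-6290/ 11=-571.82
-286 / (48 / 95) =-13585 / 24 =-566.04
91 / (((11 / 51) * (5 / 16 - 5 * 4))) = -3536 / 165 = -21.43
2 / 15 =0.13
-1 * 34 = -34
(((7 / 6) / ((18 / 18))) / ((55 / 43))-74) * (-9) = 72357 / 110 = 657.79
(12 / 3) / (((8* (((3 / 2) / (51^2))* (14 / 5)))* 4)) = 77.41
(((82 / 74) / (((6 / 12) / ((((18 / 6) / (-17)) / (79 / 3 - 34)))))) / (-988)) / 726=-123 / 1729500916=-0.00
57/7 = 8.14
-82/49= -1.67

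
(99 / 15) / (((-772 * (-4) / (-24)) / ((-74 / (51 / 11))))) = 13431 / 16405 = 0.82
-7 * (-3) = 21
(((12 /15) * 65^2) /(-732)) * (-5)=4225 /183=23.09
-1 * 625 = -625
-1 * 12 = -12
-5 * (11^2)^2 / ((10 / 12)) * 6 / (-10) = 263538 / 5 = 52707.60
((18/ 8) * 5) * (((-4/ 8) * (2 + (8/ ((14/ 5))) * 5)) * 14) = -2565/ 2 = -1282.50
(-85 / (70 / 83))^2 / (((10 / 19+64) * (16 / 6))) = 59.03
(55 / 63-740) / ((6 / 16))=-372520 / 189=-1971.01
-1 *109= -109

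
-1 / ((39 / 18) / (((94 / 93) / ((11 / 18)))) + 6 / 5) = -16920 / 42469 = -0.40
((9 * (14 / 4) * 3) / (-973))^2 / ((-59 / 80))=-14580 / 1139939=-0.01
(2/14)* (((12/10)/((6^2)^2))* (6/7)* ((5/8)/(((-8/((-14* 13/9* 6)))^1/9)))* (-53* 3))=-689/448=-1.54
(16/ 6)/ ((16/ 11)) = 11/ 6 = 1.83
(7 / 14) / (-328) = -1 / 656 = -0.00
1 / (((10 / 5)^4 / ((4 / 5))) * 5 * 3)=1 / 300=0.00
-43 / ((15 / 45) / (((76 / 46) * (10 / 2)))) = -24510 / 23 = -1065.65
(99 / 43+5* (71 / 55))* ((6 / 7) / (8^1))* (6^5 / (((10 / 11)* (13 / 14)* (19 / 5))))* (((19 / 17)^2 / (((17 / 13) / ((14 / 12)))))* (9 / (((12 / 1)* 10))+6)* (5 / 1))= 16264633707 / 211259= 76989.07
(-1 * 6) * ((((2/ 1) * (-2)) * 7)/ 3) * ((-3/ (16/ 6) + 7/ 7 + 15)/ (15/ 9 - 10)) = -2499/ 25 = -99.96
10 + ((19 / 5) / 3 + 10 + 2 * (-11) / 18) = 902 / 45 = 20.04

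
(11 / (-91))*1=-11 / 91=-0.12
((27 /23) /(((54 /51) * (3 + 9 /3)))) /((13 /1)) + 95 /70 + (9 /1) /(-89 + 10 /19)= 17867949 /14073332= 1.27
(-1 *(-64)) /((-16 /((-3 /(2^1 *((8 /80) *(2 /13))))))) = 390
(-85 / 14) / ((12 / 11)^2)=-10285 / 2016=-5.10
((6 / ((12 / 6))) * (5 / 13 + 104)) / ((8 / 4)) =4071 / 26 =156.58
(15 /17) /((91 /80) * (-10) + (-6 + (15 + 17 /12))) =-360 /391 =-0.92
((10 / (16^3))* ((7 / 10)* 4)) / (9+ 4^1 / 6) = 21 / 29696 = 0.00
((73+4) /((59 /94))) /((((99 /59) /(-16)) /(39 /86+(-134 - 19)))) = 178445.52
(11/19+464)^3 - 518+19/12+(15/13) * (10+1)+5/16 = 429162522285781/4280016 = 100271242.51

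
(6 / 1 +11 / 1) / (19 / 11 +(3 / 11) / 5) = 935 / 98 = 9.54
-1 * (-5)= 5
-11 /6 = -1.83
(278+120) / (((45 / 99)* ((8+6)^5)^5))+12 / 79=1349963874175451193435456971651 / 8887262171655053690116757258240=0.15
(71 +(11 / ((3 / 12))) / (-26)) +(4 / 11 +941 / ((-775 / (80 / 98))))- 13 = 60473376 / 1086085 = 55.68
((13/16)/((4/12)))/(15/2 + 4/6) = 117/392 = 0.30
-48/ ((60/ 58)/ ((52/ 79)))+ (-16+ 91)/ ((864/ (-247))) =-5913557/ 113760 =-51.98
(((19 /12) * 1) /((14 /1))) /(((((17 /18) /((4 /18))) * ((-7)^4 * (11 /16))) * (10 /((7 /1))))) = 76 /6734805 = 0.00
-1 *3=-3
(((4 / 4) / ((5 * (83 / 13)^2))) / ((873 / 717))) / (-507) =-239 / 30070485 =-0.00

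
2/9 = 0.22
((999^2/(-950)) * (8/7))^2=15936095936016/11055625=1441446.86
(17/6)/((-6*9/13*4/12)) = -221/108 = -2.05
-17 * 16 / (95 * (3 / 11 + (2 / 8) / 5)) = -11968 / 1349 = -8.87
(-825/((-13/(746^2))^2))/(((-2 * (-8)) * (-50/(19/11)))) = 3264325687.98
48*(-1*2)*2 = -192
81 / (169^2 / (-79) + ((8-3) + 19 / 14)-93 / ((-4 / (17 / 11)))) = -656964 / 2589271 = -0.25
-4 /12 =-1 /3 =-0.33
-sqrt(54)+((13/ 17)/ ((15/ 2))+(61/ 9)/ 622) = 53701/ 475830 - 3*sqrt(6) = -7.24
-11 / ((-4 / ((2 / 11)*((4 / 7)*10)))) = 20 / 7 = 2.86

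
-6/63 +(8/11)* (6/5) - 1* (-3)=4363/1155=3.78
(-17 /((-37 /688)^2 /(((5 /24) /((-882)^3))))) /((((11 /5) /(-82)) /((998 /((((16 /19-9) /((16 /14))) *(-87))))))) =-7819947003520 /73149631538064543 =-0.00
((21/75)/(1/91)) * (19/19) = 25.48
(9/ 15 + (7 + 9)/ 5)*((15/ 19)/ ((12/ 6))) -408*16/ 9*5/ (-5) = 4361/ 6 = 726.83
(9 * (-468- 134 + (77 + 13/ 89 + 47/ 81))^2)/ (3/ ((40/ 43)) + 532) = 571381484044840/ 123624322281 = 4621.92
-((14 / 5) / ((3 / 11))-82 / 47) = -6008 / 705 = -8.52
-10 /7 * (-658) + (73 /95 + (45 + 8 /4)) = 93838 /95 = 987.77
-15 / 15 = -1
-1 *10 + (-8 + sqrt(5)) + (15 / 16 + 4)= -209 / 16 + sqrt(5)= -10.83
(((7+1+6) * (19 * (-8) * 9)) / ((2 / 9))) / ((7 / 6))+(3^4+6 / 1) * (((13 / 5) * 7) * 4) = -337692 / 5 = -67538.40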